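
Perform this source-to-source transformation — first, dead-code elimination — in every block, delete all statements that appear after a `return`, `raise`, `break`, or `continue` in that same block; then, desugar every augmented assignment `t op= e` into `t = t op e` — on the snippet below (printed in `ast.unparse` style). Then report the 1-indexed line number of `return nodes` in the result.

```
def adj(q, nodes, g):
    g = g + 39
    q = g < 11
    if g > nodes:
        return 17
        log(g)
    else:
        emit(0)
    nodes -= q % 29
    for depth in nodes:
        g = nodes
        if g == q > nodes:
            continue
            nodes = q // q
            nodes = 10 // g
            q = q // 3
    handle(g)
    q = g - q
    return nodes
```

Transformed code:
def adj(q, nodes, g):
    g = g + 39
    q = g < 11
    if g > nodes:
        return 17
    else:
        emit(0)
    nodes = nodes - q % 29
    for depth in nodes:
        g = nodes
        if g == q > nodes:
            continue
    handle(g)
    q = g - q
    return nodes

15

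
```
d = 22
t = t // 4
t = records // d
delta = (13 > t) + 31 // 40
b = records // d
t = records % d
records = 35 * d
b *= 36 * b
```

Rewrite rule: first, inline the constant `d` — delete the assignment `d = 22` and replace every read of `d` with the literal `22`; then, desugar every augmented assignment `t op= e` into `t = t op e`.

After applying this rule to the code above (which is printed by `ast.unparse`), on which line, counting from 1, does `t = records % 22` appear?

5

Transformed code:
t = t // 4
t = records // 22
delta = (13 > t) + 31 // 40
b = records // 22
t = records % 22
records = 35 * 22
b = b * (36 * b)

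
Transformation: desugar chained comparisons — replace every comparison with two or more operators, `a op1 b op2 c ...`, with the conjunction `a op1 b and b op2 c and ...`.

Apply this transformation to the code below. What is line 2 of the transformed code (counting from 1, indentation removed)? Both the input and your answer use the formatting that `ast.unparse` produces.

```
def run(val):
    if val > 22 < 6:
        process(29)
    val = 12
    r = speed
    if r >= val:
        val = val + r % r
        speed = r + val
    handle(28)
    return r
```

Transformed code:
def run(val):
    if val > 22 and 22 < 6:
        process(29)
    val = 12
    r = speed
    if r >= val:
        val = val + r % r
        speed = r + val
    handle(28)
    return r

if val > 22 and 22 < 6:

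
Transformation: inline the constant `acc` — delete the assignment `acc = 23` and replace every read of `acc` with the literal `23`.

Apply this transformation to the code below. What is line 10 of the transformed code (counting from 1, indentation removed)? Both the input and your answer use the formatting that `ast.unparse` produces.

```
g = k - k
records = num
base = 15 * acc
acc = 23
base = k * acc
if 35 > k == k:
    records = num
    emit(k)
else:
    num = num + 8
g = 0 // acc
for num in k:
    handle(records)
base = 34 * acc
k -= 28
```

g = 0 // 23

Transformed code:
g = k - k
records = num
base = 15 * 23
base = k * 23
if 35 > k == k:
    records = num
    emit(k)
else:
    num = num + 8
g = 0 // 23
for num in k:
    handle(records)
base = 34 * 23
k -= 28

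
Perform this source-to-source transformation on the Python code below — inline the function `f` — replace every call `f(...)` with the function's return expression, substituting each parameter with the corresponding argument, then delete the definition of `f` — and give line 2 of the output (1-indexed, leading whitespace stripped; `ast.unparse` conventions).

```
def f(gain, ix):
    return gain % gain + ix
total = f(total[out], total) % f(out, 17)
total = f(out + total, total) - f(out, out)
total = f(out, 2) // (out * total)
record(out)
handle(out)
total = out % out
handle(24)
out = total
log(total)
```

total = (out + total) % (out + total) + total - (out % out + out)

Transformed code:
total = (total[out] % total[out] + total) % (out % out + 17)
total = (out + total) % (out + total) + total - (out % out + out)
total = (out % out + 2) // (out * total)
record(out)
handle(out)
total = out % out
handle(24)
out = total
log(total)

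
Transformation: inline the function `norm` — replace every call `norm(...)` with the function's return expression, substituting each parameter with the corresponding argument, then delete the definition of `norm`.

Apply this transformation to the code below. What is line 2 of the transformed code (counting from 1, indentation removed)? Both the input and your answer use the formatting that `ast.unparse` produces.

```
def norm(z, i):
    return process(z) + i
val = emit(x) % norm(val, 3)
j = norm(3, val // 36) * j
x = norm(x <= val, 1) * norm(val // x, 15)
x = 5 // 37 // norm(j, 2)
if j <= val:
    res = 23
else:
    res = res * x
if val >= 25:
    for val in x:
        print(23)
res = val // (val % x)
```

j = (process(3) + val // 36) * j

Transformed code:
val = emit(x) % (process(val) + 3)
j = (process(3) + val // 36) * j
x = (process(x <= val) + 1) * (process(val // x) + 15)
x = 5 // 37 // (process(j) + 2)
if j <= val:
    res = 23
else:
    res = res * x
if val >= 25:
    for val in x:
        print(23)
res = val // (val % x)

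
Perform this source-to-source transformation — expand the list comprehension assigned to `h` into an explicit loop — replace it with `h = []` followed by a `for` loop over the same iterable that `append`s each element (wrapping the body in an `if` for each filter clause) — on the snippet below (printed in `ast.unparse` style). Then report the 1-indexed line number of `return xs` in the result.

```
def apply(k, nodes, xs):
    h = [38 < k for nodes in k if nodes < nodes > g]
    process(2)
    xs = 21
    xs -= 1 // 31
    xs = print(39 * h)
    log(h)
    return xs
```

Transformed code:
def apply(k, nodes, xs):
    h = []
    for nodes in k:
        if nodes < nodes > g:
            h.append(38 < k)
    process(2)
    xs = 21
    xs -= 1 // 31
    xs = print(39 * h)
    log(h)
    return xs

11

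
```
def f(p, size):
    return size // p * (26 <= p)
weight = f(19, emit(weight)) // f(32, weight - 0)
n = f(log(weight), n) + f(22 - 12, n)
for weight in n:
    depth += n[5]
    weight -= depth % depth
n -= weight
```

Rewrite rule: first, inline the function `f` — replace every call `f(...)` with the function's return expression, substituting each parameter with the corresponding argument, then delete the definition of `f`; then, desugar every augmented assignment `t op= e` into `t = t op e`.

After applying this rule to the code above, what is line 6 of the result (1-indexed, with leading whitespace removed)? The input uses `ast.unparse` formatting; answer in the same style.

Transformed code:
weight = emit(weight) // 19 * (26 <= 19) // ((weight - 0) // 32 * (26 <= 32))
n = n // log(weight) * (26 <= log(weight)) + n // (22 - 12) * (26 <= 22 - 12)
for weight in n:
    depth = depth + n[5]
    weight = weight - depth % depth
n = n - weight

n = n - weight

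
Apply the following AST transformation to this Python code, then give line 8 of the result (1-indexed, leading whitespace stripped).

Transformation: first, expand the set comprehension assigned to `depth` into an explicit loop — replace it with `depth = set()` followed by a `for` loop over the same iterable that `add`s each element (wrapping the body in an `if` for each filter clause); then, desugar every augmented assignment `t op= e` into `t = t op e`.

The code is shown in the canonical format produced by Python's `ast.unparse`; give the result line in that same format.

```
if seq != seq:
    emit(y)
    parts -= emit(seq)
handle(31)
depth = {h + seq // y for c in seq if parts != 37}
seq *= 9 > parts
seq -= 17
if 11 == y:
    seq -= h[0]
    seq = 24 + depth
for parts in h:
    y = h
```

depth.add(h + seq // y)

Transformed code:
if seq != seq:
    emit(y)
    parts = parts - emit(seq)
handle(31)
depth = set()
for c in seq:
    if parts != 37:
        depth.add(h + seq // y)
seq = seq * (9 > parts)
seq = seq - 17
if 11 == y:
    seq = seq - h[0]
    seq = 24 + depth
for parts in h:
    y = h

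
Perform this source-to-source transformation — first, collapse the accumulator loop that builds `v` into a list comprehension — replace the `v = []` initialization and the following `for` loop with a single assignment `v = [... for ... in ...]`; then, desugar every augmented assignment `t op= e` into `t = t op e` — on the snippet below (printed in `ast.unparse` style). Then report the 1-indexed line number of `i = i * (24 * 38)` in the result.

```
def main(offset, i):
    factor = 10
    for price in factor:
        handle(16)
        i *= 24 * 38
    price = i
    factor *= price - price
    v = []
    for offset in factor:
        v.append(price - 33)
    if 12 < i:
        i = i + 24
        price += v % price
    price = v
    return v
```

Transformed code:
def main(offset, i):
    factor = 10
    for price in factor:
        handle(16)
        i = i * (24 * 38)
    price = i
    factor = factor * (price - price)
    v = [price - 33 for offset in factor]
    if 12 < i:
        i = i + 24
        price = price + v % price
    price = v
    return v

5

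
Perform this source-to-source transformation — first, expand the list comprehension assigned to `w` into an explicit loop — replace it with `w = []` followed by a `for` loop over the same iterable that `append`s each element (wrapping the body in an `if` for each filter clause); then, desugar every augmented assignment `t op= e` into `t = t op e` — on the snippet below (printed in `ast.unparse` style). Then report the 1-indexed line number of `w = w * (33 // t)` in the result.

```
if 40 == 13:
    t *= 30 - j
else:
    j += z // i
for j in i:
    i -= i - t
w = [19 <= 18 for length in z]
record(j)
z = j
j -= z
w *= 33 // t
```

Transformed code:
if 40 == 13:
    t = t * (30 - j)
else:
    j = j + z // i
for j in i:
    i = i - (i - t)
w = []
for length in z:
    w.append(19 <= 18)
record(j)
z = j
j = j - z
w = w * (33 // t)

13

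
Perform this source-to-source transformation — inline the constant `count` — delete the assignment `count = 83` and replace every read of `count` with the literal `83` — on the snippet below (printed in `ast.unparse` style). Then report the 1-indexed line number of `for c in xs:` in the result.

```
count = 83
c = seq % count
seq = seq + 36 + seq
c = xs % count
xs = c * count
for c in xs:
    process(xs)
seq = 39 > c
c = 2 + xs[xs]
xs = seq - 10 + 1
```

Transformed code:
c = seq % 83
seq = seq + 36 + seq
c = xs % 83
xs = c * 83
for c in xs:
    process(xs)
seq = 39 > c
c = 2 + xs[xs]
xs = seq - 10 + 1

5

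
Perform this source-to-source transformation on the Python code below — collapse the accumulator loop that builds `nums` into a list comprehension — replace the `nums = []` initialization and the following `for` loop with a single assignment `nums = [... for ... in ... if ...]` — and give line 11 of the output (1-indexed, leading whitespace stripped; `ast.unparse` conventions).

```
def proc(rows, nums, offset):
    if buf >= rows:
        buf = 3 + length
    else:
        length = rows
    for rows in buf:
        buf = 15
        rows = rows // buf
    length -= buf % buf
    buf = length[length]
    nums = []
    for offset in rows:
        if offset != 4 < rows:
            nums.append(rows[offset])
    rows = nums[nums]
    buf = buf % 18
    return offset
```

Transformed code:
def proc(rows, nums, offset):
    if buf >= rows:
        buf = 3 + length
    else:
        length = rows
    for rows in buf:
        buf = 15
        rows = rows // buf
    length -= buf % buf
    buf = length[length]
    nums = [rows[offset] for offset in rows if offset != 4 < rows]
    rows = nums[nums]
    buf = buf % 18
    return offset

nums = [rows[offset] for offset in rows if offset != 4 < rows]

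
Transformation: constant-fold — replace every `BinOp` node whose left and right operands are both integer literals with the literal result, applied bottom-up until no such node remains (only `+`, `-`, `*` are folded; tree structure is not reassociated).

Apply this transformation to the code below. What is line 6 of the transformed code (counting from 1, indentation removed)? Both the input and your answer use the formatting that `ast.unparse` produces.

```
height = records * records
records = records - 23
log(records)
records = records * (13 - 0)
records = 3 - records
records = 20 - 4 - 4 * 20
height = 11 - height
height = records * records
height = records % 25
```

Transformed code:
height = records * records
records = records - 23
log(records)
records = records * 13
records = 3 - records
records = -64
height = 11 - height
height = records * records
height = records % 25

records = -64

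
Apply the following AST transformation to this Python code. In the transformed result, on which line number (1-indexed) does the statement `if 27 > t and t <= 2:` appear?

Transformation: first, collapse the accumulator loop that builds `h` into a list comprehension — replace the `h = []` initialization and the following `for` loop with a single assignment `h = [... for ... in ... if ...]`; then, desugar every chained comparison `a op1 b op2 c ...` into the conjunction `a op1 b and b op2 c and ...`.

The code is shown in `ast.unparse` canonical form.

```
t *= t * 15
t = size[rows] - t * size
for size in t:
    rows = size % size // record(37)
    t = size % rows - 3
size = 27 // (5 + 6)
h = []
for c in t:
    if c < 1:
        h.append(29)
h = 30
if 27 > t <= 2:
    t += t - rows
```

9

Transformed code:
t *= t * 15
t = size[rows] - t * size
for size in t:
    rows = size % size // record(37)
    t = size % rows - 3
size = 27 // (5 + 6)
h = [29 for c in t if c < 1]
h = 30
if 27 > t and t <= 2:
    t += t - rows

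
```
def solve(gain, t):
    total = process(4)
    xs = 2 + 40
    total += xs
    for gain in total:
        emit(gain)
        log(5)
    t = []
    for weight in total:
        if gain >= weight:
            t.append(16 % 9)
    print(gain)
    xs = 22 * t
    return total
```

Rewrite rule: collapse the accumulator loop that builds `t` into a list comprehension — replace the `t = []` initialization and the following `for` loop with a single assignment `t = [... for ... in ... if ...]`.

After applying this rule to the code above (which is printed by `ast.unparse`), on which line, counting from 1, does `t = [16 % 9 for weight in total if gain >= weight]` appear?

Transformed code:
def solve(gain, t):
    total = process(4)
    xs = 2 + 40
    total += xs
    for gain in total:
        emit(gain)
        log(5)
    t = [16 % 9 for weight in total if gain >= weight]
    print(gain)
    xs = 22 * t
    return total

8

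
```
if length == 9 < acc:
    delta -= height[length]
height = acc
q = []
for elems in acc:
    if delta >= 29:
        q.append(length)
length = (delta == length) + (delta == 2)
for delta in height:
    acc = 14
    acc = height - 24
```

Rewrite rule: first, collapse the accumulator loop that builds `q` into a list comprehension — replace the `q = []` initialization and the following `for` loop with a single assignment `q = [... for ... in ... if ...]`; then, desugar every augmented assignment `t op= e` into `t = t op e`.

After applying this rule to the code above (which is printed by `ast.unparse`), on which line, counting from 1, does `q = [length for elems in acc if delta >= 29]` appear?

Transformed code:
if length == 9 < acc:
    delta = delta - height[length]
height = acc
q = [length for elems in acc if delta >= 29]
length = (delta == length) + (delta == 2)
for delta in height:
    acc = 14
    acc = height - 24

4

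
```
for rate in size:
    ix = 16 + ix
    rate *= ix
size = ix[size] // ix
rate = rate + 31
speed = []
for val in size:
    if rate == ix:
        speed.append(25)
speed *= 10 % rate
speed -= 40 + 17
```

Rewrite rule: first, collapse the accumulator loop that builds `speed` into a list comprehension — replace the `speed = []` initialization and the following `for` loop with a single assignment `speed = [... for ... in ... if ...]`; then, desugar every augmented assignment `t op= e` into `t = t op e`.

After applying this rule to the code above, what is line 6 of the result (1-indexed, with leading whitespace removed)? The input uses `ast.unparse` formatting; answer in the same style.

Transformed code:
for rate in size:
    ix = 16 + ix
    rate = rate * ix
size = ix[size] // ix
rate = rate + 31
speed = [25 for val in size if rate == ix]
speed = speed * (10 % rate)
speed = speed - (40 + 17)

speed = [25 for val in size if rate == ix]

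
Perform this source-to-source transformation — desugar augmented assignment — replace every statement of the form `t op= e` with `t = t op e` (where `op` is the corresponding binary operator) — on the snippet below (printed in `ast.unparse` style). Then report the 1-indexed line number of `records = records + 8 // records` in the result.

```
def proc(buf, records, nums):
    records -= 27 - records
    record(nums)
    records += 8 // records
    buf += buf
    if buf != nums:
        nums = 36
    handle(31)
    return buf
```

4

Transformed code:
def proc(buf, records, nums):
    records = records - (27 - records)
    record(nums)
    records = records + 8 // records
    buf = buf + buf
    if buf != nums:
        nums = 36
    handle(31)
    return buf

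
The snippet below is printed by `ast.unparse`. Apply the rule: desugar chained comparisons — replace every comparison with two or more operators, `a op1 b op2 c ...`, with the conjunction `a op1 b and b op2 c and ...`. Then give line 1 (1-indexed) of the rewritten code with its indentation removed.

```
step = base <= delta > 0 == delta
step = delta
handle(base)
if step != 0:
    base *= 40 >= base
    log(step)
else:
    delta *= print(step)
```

step = base <= delta and delta > 0 and (0 == delta)

Transformed code:
step = base <= delta and delta > 0 and (0 == delta)
step = delta
handle(base)
if step != 0:
    base *= 40 >= base
    log(step)
else:
    delta *= print(step)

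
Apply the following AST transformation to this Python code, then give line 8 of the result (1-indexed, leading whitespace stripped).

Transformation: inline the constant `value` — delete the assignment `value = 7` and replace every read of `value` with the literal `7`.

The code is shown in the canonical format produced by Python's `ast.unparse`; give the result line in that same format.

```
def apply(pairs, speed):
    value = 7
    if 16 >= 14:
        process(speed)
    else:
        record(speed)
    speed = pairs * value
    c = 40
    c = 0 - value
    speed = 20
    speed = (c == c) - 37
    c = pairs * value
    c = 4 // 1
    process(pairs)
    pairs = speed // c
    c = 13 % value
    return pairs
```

Transformed code:
def apply(pairs, speed):
    if 16 >= 14:
        process(speed)
    else:
        record(speed)
    speed = pairs * 7
    c = 40
    c = 0 - 7
    speed = 20
    speed = (c == c) - 37
    c = pairs * 7
    c = 4 // 1
    process(pairs)
    pairs = speed // c
    c = 13 % 7
    return pairs

c = 0 - 7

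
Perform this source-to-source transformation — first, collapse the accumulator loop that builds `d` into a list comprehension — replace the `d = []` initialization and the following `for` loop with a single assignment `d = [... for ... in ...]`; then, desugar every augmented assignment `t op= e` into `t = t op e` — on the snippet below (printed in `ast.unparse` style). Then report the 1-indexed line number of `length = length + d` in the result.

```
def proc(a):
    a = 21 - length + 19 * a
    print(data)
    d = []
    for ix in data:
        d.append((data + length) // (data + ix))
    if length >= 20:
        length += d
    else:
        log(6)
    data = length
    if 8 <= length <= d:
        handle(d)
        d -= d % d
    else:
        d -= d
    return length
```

6

Transformed code:
def proc(a):
    a = 21 - length + 19 * a
    print(data)
    d = [(data + length) // (data + ix) for ix in data]
    if length >= 20:
        length = length + d
    else:
        log(6)
    data = length
    if 8 <= length <= d:
        handle(d)
        d = d - d % d
    else:
        d = d - d
    return length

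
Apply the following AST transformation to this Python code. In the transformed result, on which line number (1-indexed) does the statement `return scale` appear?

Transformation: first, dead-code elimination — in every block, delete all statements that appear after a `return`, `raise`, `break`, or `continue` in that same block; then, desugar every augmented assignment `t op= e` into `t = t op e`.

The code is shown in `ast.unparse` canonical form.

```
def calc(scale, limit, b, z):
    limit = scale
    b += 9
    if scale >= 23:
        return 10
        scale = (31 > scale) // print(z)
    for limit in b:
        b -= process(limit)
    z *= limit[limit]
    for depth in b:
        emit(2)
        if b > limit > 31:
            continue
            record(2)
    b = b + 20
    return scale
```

Transformed code:
def calc(scale, limit, b, z):
    limit = scale
    b = b + 9
    if scale >= 23:
        return 10
    for limit in b:
        b = b - process(limit)
    z = z * limit[limit]
    for depth in b:
        emit(2)
        if b > limit > 31:
            continue
    b = b + 20
    return scale

14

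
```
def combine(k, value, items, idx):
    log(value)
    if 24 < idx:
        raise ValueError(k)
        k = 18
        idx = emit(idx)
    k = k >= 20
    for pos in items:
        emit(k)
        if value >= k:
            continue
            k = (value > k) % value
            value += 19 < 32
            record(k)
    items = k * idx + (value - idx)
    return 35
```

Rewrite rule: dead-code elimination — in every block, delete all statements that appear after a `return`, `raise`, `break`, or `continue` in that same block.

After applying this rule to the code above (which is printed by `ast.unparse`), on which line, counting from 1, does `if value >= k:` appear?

8

Transformed code:
def combine(k, value, items, idx):
    log(value)
    if 24 < idx:
        raise ValueError(k)
    k = k >= 20
    for pos in items:
        emit(k)
        if value >= k:
            continue
    items = k * idx + (value - idx)
    return 35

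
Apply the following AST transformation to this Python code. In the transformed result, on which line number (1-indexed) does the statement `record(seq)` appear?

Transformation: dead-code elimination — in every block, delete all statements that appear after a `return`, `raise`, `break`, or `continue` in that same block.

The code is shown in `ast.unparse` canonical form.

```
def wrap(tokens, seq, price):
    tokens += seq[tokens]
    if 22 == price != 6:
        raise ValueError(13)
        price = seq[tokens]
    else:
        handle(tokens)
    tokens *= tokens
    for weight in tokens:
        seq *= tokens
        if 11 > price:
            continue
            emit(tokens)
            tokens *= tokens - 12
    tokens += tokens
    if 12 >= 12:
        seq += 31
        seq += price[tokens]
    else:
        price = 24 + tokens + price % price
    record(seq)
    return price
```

18

Transformed code:
def wrap(tokens, seq, price):
    tokens += seq[tokens]
    if 22 == price != 6:
        raise ValueError(13)
    else:
        handle(tokens)
    tokens *= tokens
    for weight in tokens:
        seq *= tokens
        if 11 > price:
            continue
    tokens += tokens
    if 12 >= 12:
        seq += 31
        seq += price[tokens]
    else:
        price = 24 + tokens + price % price
    record(seq)
    return price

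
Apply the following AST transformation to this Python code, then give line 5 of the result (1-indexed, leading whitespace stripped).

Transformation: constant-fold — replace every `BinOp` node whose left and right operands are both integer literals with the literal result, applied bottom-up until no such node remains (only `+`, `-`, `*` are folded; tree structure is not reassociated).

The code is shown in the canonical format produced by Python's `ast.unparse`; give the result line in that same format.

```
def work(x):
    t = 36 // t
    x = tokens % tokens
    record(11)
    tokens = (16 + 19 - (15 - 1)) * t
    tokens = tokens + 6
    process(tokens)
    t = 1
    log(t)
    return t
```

tokens = 21 * t

Transformed code:
def work(x):
    t = 36 // t
    x = tokens % tokens
    record(11)
    tokens = 21 * t
    tokens = tokens + 6
    process(tokens)
    t = 1
    log(t)
    return t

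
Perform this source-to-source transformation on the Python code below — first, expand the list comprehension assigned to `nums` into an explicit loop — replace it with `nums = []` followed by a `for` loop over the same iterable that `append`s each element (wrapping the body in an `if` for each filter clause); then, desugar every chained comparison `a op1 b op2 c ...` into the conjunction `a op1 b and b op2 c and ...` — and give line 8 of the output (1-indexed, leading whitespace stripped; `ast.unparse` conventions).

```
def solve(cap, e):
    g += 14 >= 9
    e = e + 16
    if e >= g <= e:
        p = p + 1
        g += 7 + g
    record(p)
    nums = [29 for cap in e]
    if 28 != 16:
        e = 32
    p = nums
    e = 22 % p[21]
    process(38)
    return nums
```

nums = []

Transformed code:
def solve(cap, e):
    g += 14 >= 9
    e = e + 16
    if e >= g and g <= e:
        p = p + 1
        g += 7 + g
    record(p)
    nums = []
    for cap in e:
        nums.append(29)
    if 28 != 16:
        e = 32
    p = nums
    e = 22 % p[21]
    process(38)
    return nums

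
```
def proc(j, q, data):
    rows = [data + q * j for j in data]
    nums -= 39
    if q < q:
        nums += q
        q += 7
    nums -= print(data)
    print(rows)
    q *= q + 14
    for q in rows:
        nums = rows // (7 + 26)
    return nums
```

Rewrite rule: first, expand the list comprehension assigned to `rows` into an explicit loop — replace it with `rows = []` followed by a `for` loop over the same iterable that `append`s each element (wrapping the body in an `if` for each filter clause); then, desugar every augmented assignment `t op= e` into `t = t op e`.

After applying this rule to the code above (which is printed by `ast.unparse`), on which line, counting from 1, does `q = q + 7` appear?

8

Transformed code:
def proc(j, q, data):
    rows = []
    for j in data:
        rows.append(data + q * j)
    nums = nums - 39
    if q < q:
        nums = nums + q
        q = q + 7
    nums = nums - print(data)
    print(rows)
    q = q * (q + 14)
    for q in rows:
        nums = rows // (7 + 26)
    return nums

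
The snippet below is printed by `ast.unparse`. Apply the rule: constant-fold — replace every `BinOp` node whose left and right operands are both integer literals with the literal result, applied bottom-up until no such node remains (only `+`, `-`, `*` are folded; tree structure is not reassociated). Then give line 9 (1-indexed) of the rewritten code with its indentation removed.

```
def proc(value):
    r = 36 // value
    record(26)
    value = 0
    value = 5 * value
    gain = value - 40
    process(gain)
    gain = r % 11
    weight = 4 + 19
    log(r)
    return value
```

weight = 23

Transformed code:
def proc(value):
    r = 36 // value
    record(26)
    value = 0
    value = 5 * value
    gain = value - 40
    process(gain)
    gain = r % 11
    weight = 23
    log(r)
    return value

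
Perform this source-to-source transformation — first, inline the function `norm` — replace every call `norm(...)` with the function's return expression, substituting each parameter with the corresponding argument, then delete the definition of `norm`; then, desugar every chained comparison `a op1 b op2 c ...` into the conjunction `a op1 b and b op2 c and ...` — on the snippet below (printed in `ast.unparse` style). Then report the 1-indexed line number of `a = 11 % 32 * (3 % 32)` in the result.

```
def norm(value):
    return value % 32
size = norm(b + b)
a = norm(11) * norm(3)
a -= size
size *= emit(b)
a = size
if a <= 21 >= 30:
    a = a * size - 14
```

Transformed code:
size = (b + b) % 32
a = 11 % 32 * (3 % 32)
a -= size
size *= emit(b)
a = size
if a <= 21 and 21 >= 30:
    a = a * size - 14

2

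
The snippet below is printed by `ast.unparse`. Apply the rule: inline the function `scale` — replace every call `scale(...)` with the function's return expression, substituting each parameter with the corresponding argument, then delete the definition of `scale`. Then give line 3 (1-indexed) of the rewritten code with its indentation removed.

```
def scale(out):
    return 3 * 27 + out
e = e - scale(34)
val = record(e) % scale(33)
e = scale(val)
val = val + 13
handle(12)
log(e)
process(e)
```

Transformed code:
e = e - (3 * 27 + 34)
val = record(e) % (3 * 27 + 33)
e = 3 * 27 + val
val = val + 13
handle(12)
log(e)
process(e)

e = 3 * 27 + val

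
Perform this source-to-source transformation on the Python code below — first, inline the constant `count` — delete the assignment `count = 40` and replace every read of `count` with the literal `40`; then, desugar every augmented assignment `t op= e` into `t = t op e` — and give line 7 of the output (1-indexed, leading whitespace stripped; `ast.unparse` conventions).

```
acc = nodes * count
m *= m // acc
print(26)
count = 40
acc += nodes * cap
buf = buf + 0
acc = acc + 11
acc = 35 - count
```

acc = 35 - 40

Transformed code:
acc = nodes * 40
m = m * (m // acc)
print(26)
acc = acc + nodes * cap
buf = buf + 0
acc = acc + 11
acc = 35 - 40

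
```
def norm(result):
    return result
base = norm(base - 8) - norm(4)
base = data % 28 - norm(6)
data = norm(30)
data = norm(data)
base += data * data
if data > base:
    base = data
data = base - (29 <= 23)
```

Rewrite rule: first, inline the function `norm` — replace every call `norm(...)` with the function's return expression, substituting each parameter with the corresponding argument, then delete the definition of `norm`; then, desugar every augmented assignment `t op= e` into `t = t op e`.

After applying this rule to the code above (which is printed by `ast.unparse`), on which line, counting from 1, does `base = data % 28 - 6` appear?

2

Transformed code:
base = base - 8 - 4
base = data % 28 - 6
data = 30
data = data
base = base + data * data
if data > base:
    base = data
data = base - (29 <= 23)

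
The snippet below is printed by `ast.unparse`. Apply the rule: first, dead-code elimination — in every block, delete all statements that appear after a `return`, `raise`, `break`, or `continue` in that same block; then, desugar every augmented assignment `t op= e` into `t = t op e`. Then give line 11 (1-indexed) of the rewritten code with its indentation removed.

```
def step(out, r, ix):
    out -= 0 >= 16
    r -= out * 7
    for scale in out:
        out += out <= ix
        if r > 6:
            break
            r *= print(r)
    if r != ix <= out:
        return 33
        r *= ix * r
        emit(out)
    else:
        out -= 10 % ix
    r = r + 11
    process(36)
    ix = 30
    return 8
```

Transformed code:
def step(out, r, ix):
    out = out - (0 >= 16)
    r = r - out * 7
    for scale in out:
        out = out + (out <= ix)
        if r > 6:
            break
    if r != ix <= out:
        return 33
    else:
        out = out - 10 % ix
    r = r + 11
    process(36)
    ix = 30
    return 8

out = out - 10 % ix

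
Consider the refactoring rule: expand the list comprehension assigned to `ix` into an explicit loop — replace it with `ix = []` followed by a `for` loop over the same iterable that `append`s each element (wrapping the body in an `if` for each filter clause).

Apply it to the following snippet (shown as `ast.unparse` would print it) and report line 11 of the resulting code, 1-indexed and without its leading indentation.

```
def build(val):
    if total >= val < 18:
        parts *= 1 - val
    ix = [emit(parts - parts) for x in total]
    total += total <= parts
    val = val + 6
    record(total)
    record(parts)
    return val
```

return val

Transformed code:
def build(val):
    if total >= val < 18:
        parts *= 1 - val
    ix = []
    for x in total:
        ix.append(emit(parts - parts))
    total += total <= parts
    val = val + 6
    record(total)
    record(parts)
    return val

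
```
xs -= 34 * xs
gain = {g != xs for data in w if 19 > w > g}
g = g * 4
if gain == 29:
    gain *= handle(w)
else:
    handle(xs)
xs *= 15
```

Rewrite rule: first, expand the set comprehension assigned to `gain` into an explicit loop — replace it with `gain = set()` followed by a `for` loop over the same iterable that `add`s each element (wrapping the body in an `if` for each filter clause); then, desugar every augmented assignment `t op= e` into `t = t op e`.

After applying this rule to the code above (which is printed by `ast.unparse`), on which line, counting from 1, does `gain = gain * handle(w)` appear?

Transformed code:
xs = xs - 34 * xs
gain = set()
for data in w:
    if 19 > w > g:
        gain.add(g != xs)
g = g * 4
if gain == 29:
    gain = gain * handle(w)
else:
    handle(xs)
xs = xs * 15

8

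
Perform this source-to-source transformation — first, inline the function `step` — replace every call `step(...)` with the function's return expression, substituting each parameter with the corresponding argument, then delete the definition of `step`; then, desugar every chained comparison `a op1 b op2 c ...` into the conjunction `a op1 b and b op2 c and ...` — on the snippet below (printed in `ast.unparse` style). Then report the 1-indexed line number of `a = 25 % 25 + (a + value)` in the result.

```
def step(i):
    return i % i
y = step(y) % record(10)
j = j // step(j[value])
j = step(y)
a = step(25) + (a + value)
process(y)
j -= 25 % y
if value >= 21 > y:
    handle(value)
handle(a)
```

Transformed code:
y = y % y % record(10)
j = j // (j[value] % j[value])
j = y % y
a = 25 % 25 + (a + value)
process(y)
j -= 25 % y
if value >= 21 and 21 > y:
    handle(value)
handle(a)

4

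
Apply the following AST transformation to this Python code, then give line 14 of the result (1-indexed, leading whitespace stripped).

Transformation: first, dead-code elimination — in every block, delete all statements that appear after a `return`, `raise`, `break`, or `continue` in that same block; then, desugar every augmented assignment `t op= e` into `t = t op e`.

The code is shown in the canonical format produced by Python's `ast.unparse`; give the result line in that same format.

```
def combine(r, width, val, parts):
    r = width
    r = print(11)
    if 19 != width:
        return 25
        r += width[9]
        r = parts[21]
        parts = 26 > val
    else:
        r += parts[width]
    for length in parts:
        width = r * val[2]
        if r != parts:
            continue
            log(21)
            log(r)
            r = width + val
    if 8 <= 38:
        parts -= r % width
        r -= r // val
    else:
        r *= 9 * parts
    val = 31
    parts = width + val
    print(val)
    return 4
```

r = r - r // val

Transformed code:
def combine(r, width, val, parts):
    r = width
    r = print(11)
    if 19 != width:
        return 25
    else:
        r = r + parts[width]
    for length in parts:
        width = r * val[2]
        if r != parts:
            continue
    if 8 <= 38:
        parts = parts - r % width
        r = r - r // val
    else:
        r = r * (9 * parts)
    val = 31
    parts = width + val
    print(val)
    return 4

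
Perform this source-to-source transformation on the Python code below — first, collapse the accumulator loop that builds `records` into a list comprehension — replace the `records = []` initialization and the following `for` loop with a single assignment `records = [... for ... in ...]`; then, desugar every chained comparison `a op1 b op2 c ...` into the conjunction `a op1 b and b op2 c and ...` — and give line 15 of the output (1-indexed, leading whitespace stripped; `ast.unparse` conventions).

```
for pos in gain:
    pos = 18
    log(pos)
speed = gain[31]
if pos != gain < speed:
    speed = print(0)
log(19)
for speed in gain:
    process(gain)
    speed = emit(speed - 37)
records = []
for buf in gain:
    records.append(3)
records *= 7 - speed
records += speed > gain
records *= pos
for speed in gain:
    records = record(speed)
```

for speed in gain:

Transformed code:
for pos in gain:
    pos = 18
    log(pos)
speed = gain[31]
if pos != gain and gain < speed:
    speed = print(0)
log(19)
for speed in gain:
    process(gain)
    speed = emit(speed - 37)
records = [3 for buf in gain]
records *= 7 - speed
records += speed > gain
records *= pos
for speed in gain:
    records = record(speed)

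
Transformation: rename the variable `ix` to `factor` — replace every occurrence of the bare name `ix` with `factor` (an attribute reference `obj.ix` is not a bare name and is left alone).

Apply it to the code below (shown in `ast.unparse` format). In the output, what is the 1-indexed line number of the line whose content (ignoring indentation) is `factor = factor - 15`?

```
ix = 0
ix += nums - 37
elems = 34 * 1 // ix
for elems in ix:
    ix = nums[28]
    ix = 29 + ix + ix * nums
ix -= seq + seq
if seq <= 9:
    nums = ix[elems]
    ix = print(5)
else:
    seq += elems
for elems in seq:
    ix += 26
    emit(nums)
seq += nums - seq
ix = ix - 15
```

Transformed code:
factor = 0
factor += nums - 37
elems = 34 * 1 // factor
for elems in factor:
    factor = nums[28]
    factor = 29 + factor + factor * nums
factor -= seq + seq
if seq <= 9:
    nums = factor[elems]
    factor = print(5)
else:
    seq += elems
for elems in seq:
    factor += 26
    emit(nums)
seq += nums - seq
factor = factor - 15

17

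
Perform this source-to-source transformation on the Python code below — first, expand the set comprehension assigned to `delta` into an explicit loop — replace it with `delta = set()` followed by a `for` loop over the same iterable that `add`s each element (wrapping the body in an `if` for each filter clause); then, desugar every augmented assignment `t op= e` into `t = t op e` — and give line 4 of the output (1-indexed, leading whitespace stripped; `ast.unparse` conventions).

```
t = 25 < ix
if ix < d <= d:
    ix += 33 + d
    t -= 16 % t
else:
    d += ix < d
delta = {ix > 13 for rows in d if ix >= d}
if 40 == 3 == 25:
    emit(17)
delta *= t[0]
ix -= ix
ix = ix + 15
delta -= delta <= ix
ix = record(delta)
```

Transformed code:
t = 25 < ix
if ix < d <= d:
    ix = ix + (33 + d)
    t = t - 16 % t
else:
    d = d + (ix < d)
delta = set()
for rows in d:
    if ix >= d:
        delta.add(ix > 13)
if 40 == 3 == 25:
    emit(17)
delta = delta * t[0]
ix = ix - ix
ix = ix + 15
delta = delta - (delta <= ix)
ix = record(delta)

t = t - 16 % t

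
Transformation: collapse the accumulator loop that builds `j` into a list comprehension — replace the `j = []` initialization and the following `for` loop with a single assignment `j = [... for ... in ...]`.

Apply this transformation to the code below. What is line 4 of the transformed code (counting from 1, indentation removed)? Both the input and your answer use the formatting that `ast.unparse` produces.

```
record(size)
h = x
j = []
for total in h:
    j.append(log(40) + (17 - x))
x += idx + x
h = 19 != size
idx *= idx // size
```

Transformed code:
record(size)
h = x
j = [log(40) + (17 - x) for total in h]
x += idx + x
h = 19 != size
idx *= idx // size

x += idx + x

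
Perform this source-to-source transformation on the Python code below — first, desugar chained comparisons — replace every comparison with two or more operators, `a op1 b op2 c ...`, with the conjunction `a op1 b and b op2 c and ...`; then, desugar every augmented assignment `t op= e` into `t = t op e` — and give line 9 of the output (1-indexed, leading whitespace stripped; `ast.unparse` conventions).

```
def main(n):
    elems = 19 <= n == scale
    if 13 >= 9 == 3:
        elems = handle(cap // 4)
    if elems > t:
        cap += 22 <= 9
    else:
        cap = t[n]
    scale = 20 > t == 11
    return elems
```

scale = 20 > t and t == 11

Transformed code:
def main(n):
    elems = 19 <= n and n == scale
    if 13 >= 9 and 9 == 3:
        elems = handle(cap // 4)
    if elems > t:
        cap = cap + (22 <= 9)
    else:
        cap = t[n]
    scale = 20 > t and t == 11
    return elems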